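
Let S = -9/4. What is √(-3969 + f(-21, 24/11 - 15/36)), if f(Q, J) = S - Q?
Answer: I*√15801/2 ≈ 62.851*I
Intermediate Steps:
S = -9/4 (S = -9*¼ = -9/4 ≈ -2.2500)
f(Q, J) = -9/4 - Q
√(-3969 + f(-21, 24/11 - 15/36)) = √(-3969 + (-9/4 - 1*(-21))) = √(-3969 + (-9/4 + 21)) = √(-3969 + 75/4) = √(-15801/4) = I*√15801/2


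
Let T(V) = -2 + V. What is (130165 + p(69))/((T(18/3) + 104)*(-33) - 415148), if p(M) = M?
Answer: -65117/209356 ≈ -0.31103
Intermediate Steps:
(130165 + p(69))/((T(18/3) + 104)*(-33) - 415148) = (130165 + 69)/(((-2 + 18/3) + 104)*(-33) - 415148) = 130234/(((-2 + 18*(⅓)) + 104)*(-33) - 415148) = 130234/(((-2 + 6) + 104)*(-33) - 415148) = 130234/((4 + 104)*(-33) - 415148) = 130234/(108*(-33) - 415148) = 130234/(-3564 - 415148) = 130234/(-418712) = 130234*(-1/418712) = -65117/209356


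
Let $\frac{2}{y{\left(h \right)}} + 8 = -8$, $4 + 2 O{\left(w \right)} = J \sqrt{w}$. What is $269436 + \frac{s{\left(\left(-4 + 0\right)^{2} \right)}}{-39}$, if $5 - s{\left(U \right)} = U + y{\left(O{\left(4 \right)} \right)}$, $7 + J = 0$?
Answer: $\frac{28021373}{104} \approx 2.6944 \cdot 10^{5}$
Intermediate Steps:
$J = -7$ ($J = -7 + 0 = -7$)
$O{\left(w \right)} = -2 - \frac{7 \sqrt{w}}{2}$ ($O{\left(w \right)} = -2 + \frac{\left(-7\right) \sqrt{w}}{2} = -2 - \frac{7 \sqrt{w}}{2}$)
$y{\left(h \right)} = - \frac{1}{8}$ ($y{\left(h \right)} = \frac{2}{-8 - 8} = \frac{2}{-16} = 2 \left(- \frac{1}{16}\right) = - \frac{1}{8}$)
$s{\left(U \right)} = \frac{41}{8} - U$ ($s{\left(U \right)} = 5 - \left(U - \frac{1}{8}\right) = 5 - \left(- \frac{1}{8} + U\right) = \frac{41}{8} - U$)
$269436 + \frac{s{\left(\left(-4 + 0\right)^{2} \right)}}{-39} = 269436 + \frac{\frac{41}{8} - \left(-4 + 0\right)^{2}}{-39} = 269436 + \left(\frac{41}{8} - \left(-4\right)^{2}\right) \left(- \frac{1}{39}\right) = 269436 + \left(\frac{41}{8} - 16\right) \left(- \frac{1}{39}\right) = 269436 - - \frac{29}{104} = 269436 + \frac{29}{104} = \frac{28021373}{104}$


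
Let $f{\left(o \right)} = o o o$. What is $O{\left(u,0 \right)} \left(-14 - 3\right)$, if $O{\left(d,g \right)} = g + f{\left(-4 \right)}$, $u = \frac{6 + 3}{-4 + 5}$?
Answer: $1088$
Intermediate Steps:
$f{\left(o \right)} = o^{3}$ ($f{\left(o \right)} = o^{2} o = o^{3}$)
$u = 9$ ($u = \frac{9}{1} = 9 \cdot 1 = 9$)
$O{\left(d,g \right)} = -64 + g$ ($O{\left(d,g \right)} = g + \left(-4\right)^{3} = g - 64 = -64 + g$)
$O{\left(u,0 \right)} \left(-14 - 3\right) = \left(-64 + 0\right) \left(-14 - 3\right) = \left(-64\right) \left(-17\right) = 1088$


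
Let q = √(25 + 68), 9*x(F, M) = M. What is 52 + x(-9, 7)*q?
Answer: 52 + 7*√93/9 ≈ 59.501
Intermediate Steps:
x(F, M) = M/9
q = √93 ≈ 9.6436
52 + x(-9, 7)*q = 52 + ((⅑)*7)*√93 = 52 + 7*√93/9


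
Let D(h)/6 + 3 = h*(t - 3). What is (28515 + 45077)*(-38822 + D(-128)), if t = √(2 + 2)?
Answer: -2801794624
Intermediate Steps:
t = 2 (t = √4 = 2)
D(h) = -18 - 6*h (D(h) = -18 + 6*(h*(2 - 3)) = -18 + 6*(h*(-1)) = -18 + 6*(-h) = -18 - 6*h)
(28515 + 45077)*(-38822 + D(-128)) = (28515 + 45077)*(-38822 + (-18 - 6*(-128))) = 73592*(-38822 + (-18 + 768)) = 73592*(-38822 + 750) = 73592*(-38072) = -2801794624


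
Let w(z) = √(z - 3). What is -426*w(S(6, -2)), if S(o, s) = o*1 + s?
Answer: -426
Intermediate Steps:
S(o, s) = o + s
w(z) = √(-3 + z)
-426*w(S(6, -2)) = -426*√(-3 + (6 - 2)) = -426*√(-3 + 4) = -426*√1 = -426*1 = -426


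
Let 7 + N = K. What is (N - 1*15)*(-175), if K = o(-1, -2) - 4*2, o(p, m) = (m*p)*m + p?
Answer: 6125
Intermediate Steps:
o(p, m) = p + p*m**2 (o(p, m) = p*m**2 + p = p + p*m**2)
K = -13 (K = -(1 + (-2)**2) - 4*2 = -(1 + 4) - 8 = -1*5 - 8 = -5 - 8 = -13)
N = -20 (N = -7 - 13 = -20)
(N - 1*15)*(-175) = (-20 - 1*15)*(-175) = (-20 - 15)*(-175) = -35*(-175) = 6125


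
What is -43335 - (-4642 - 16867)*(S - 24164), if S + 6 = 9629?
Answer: -312805704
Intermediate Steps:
S = 9623 (S = -6 + 9629 = 9623)
-43335 - (-4642 - 16867)*(S - 24164) = -43335 - (-4642 - 16867)*(9623 - 24164) = -43335 - (-21509)*(-14541) = -43335 - 1*312762369 = -43335 - 312762369 = -312805704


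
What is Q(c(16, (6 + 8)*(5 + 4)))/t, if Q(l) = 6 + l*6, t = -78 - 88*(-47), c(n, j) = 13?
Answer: 42/2029 ≈ 0.020700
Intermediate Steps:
t = 4058 (t = -78 + 4136 = 4058)
Q(l) = 6 + 6*l
Q(c(16, (6 + 8)*(5 + 4)))/t = (6 + 6*13)/4058 = (6 + 78)*(1/4058) = 84*(1/4058) = 42/2029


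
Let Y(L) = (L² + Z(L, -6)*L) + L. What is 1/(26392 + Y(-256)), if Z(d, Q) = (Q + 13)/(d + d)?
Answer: 2/183351 ≈ 1.0908e-5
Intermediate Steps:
Z(d, Q) = (13 + Q)/(2*d) (Z(d, Q) = (13 + Q)/((2*d)) = (13 + Q)*(1/(2*d)) = (13 + Q)/(2*d))
Y(L) = 7/2 + L + L² (Y(L) = (L² + ((13 - 6)/(2*L))*L) + L = (L² + ((½)*7/L)*L) + L = (L² + (7/(2*L))*L) + L = (L² + 7/2) + L = (7/2 + L²) + L = 7/2 + L + L²)
1/(26392 + Y(-256)) = 1/(26392 + (7/2 - 256 + (-256)²)) = 1/(26392 + (7/2 - 256 + 65536)) = 1/(26392 + 130567/2) = 1/(183351/2) = 2/183351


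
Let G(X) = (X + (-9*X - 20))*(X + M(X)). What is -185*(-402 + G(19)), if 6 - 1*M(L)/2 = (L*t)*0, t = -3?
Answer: 1060790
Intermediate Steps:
M(L) = 12 (M(L) = 12 - 2*L*(-3)*0 = 12 - 2*(-3*L)*0 = 12 - 2*0 = 12 + 0 = 12)
G(X) = (-20 - 8*X)*(12 + X) (G(X) = (X + (-9*X - 20))*(X + 12) = (X + (-20 - 9*X))*(12 + X) = (-20 - 8*X)*(12 + X))
-185*(-402 + G(19)) = -185*(-402 + (-240 - 116*19 - 8*19²)) = -185*(-402 + (-240 - 2204 - 8*361)) = -185*(-402 + (-240 - 2204 - 2888)) = -185*(-402 - 5332) = -185*(-5734) = 1060790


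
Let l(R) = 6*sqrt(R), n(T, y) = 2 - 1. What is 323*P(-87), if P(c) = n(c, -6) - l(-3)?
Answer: 323 - 1938*I*sqrt(3) ≈ 323.0 - 3356.7*I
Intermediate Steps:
n(T, y) = 1
P(c) = 1 - 6*I*sqrt(3) (P(c) = 1 - 6*sqrt(-3) = 1 - 6*I*sqrt(3))
323*P(-87) = 323*(1 - 6*I*sqrt(3)) = 323 - 1938*I*sqrt(3)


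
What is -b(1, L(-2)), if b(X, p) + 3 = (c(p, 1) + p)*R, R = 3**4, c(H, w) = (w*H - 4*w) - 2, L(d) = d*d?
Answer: -159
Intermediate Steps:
L(d) = d**2
c(H, w) = -2 - 4*w + H*w (c(H, w) = (H*w - 4*w) - 2 = (-4*w + H*w) - 2 = -2 - 4*w + H*w)
R = 81
b(X, p) = -489 + 162*p (b(X, p) = -3 + ((-2 - 4*1 + p*1) + p)*81 = -3 + ((-2 - 4 + p) + p)*81 = -3 + ((-6 + p) + p)*81 = -3 + (-6 + 2*p)*81 = -3 + (-486 + 162*p) = -489 + 162*p)
-b(1, L(-2)) = -(-489 + 162*(-2)**2) = -(-489 + 162*4) = -(-489 + 648) = -1*159 = -159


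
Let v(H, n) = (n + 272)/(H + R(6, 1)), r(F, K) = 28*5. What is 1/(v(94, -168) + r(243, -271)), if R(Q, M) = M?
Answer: 95/13404 ≈ 0.0070874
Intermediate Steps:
r(F, K) = 140
v(H, n) = (272 + n)/(1 + H) (v(H, n) = (n + 272)/(H + 1) = (272 + n)/(1 + H))
1/(v(94, -168) + r(243, -271)) = 1/((272 - 168)/(1 + 94) + 140) = 1/(104/95 + 140) = 1/(13404/95) = 95/13404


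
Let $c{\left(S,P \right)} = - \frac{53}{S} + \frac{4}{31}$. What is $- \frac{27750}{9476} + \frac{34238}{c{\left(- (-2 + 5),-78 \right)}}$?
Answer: $\frac{15063463767}{7841390} \approx 1921.0$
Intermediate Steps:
$c{\left(S,P \right)} = \frac{4}{31} - \frac{53}{S}$ ($c{\left(S,P \right)} = - \frac{53}{S} + 4 \cdot \frac{1}{31} = - \frac{53}{S} + \frac{4}{31} = \frac{4}{31} - \frac{53}{S}$)
$- \frac{27750}{9476} + \frac{34238}{c{\left(- (-2 + 5),-78 \right)}} = - \frac{27750}{9476} + \frac{34238}{\frac{4}{31} - \frac{53}{\left(-1\right) \left(-2 + 5\right)}} = \left(-27750\right) \frac{1}{9476} + \frac{34238}{\frac{4}{31} - \frac{53}{\left(-1\right) 3}} = - \frac{13875}{4738} + \frac{34238}{\frac{4}{31} - \frac{53}{-3}} = - \frac{13875}{4738} + \frac{34238}{\frac{4}{31} - - \frac{53}{3}} = - \frac{13875}{4738} + \frac{34238}{\frac{4}{31} + \frac{53}{3}} = - \frac{13875}{4738} + \frac{34238}{\frac{1655}{93}} = - \frac{13875}{4738} + 34238 \cdot \frac{93}{1655} = - \frac{13875}{4738} + \frac{3184134}{1655} = \frac{15063463767}{7841390}$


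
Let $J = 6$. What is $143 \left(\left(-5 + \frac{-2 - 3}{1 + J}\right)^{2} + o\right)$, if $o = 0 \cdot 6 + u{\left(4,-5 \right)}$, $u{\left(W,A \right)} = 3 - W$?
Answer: $\frac{221793}{49} \approx 4526.4$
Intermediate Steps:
$o = -1$ ($o = 0 \cdot 6 + \left(3 - 4\right) = 0 + \left(3 - 4\right) = 0 - 1 = -1$)
$143 \left(\left(-5 + \frac{-2 - 3}{1 + J}\right)^{2} + o\right) = 143 \left(\left(-5 + \frac{-2 - 3}{1 + 6}\right)^{2} - 1\right) = 143 \left(\left(-5 - \frac{5}{7}\right)^{2} - 1\right) = 143 \left(\left(- \frac{40}{7}\right)^{2} - 1\right) = 143 \left(\frac{1600}{49} - 1\right) = 143 \cdot \frac{1551}{49} = \frac{221793}{49}$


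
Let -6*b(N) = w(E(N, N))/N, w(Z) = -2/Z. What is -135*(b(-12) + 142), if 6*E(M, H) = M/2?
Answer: -76695/4 ≈ -19174.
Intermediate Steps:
E(M, H) = M/12 (E(M, H) = (M/2)/6 = M/12)
b(N) = 4/N² (b(N) = -(-2*12/N)/(6*N) = -(-24/N)/(6*N) = -(-4)/N² = 4/N²)
-135*(b(-12) + 142) = -135*(4/(-12)² + 142) = -135*(4*(1/144) + 142) = -135*(1/36 + 142) = -135*5113/36 = -76695/4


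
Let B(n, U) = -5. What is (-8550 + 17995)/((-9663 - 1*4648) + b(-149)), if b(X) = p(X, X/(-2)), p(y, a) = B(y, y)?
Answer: -9445/14316 ≈ -0.65975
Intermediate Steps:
p(y, a) = -5
b(X) = -5
(-8550 + 17995)/((-9663 - 1*4648) + b(-149)) = (-8550 + 17995)/((-9663 - 1*4648) - 5) = 9445/((-9663 - 4648) - 5) = 9445/(-14311 - 5) = 9445/(-14316) = 9445*(-1/14316) = -9445/14316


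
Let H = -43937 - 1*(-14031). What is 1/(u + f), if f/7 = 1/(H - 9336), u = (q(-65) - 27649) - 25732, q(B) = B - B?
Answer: -5606/299253887 ≈ -1.8733e-5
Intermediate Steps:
q(B) = 0
u = -53381 (u = (0 - 27649) - 25732 = -27649 - 25732 = -53381)
H = -29906 (H = -43937 + 14031 = -29906)
f = -1/5606 (f = 7/(-29906 - 9336) = 7/(-39242) = 7*(-1/39242) = -1/5606 ≈ -0.00017838)
1/(u + f) = 1/(-53381 - 1/5606) = 1/(-299253887/5606) = -5606/299253887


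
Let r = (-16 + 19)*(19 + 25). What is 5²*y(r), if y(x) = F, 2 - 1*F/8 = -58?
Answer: 12000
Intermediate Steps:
F = 480 (F = 16 - 8*(-58) = 16 + 464 = 480)
r = 132 (r = 3*44 = 132)
y(x) = 480
5²*y(r) = 5²*480 = 25*480 = 12000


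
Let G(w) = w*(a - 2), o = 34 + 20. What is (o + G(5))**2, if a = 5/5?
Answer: 2401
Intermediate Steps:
a = 1 (a = 5*(1/5) = 1)
o = 54
G(w) = -w (G(w) = w*(1 - 2) = w*(-1) = -w)
(o + G(5))**2 = (54 - 1*5)**2 = (54 - 5)**2 = 49**2 = 2401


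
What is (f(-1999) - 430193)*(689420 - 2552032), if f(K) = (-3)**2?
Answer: 801265880608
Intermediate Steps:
f(K) = 9
(f(-1999) - 430193)*(689420 - 2552032) = (9 - 430193)*(689420 - 2552032) = -430184*(-1862612) = 801265880608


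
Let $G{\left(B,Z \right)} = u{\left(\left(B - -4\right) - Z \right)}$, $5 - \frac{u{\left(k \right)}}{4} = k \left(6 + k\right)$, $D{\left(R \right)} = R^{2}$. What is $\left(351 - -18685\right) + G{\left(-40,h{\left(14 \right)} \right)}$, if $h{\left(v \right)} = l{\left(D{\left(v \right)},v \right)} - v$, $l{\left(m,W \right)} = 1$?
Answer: $17492$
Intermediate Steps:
$h{\left(v \right)} = 1 - v$
$u{\left(k \right)} = 20 - 4 k \left(6 + k\right)$
$G{\left(B,Z \right)} = -76 - 24 B - 4 \left(4 + B - Z\right)^{2} + 24 Z$ ($G{\left(B,Z \right)} = 20 - 24 \left(\left(B - -4\right) - Z\right) - 4 \left(\left(B - -4\right) - Z\right)^{2} = 20 - 24 \left(\left(B + 4\right) - Z\right) - 4 \left(\left(B + 4\right) - Z\right)^{2} = 20 - 24 \left(\left(4 + B\right) - Z\right) - 4 \left(\left(4 + B\right) - Z\right)^{2} = 20 - 24 \left(4 + B - Z\right) - 4 \left(4 + B - Z\right)^{2} = 20 - \left(96 - 24 Z + 24 B\right) - 4 \left(4 + B - Z\right)^{2} = -76 - 24 B - 4 \left(4 + B - Z\right)^{2} + 24 Z$)
$\left(351 - -18685\right) + G{\left(-40,h{\left(14 \right)} \right)} = \left(351 - -18685\right) - \left(-884 - 24 \left(1 - 14\right) + 4 \left(4 - 40 - \left(1 - 14\right)\right)^{2}\right) = \left(351 + 18685\right) + \left(-76 + 960 - 4 \left(4 - 40 - \left(1 - 14\right)\right)^{2} + 24 \left(1 - 14\right)\right) = 19036 + \left(-76 + 960 - 4 \left(4 - 40 - -13\right)^{2} + 24 \left(-13\right)\right) = 19036 - \left(-572 + 4 \left(4 - 40 + 13\right)^{2}\right) = 19036 - \left(-572 + 2116\right) = 19036 - 1544 = 17492$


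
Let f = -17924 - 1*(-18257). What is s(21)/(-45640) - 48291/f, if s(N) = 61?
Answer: -734673851/5066040 ≈ -145.02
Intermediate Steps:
f = 333 (f = -17924 + 18257 = 333)
s(21)/(-45640) - 48291/f = 61/(-45640) - 48291/333 = 61*(-1/45640) - 48291*1/333 = -61/45640 - 16097/111 = -734673851/5066040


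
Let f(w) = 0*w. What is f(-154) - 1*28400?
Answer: -28400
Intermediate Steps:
f(w) = 0
f(-154) - 1*28400 = 0 - 1*28400 = 0 - 28400 = -28400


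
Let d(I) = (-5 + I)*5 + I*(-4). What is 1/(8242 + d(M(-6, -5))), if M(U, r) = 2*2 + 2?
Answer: 1/8223 ≈ 0.00012161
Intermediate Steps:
M(U, r) = 6 (M(U, r) = 4 + 2 = 6)
d(I) = -25 + I (d(I) = (-25 + 5*I) - 4*I = -25 + I)
1/(8242 + d(M(-6, -5))) = 1/(8242 + (-25 + 6)) = 1/(8242 - 19) = 1/8223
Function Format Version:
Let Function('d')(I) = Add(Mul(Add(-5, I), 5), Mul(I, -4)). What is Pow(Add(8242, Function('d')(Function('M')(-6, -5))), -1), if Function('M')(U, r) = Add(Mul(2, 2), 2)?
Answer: Rational(1, 8223) ≈ 0.00012161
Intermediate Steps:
Function('M')(U, r) = 6 (Function('M')(U, r) = Add(4, 2) = 6)
Function('d')(I) = Add(-25, I) (Function('d')(I) = Add(Add(-25, Mul(5, I)), Mul(-4, I)) = Add(-25, I))
Pow(Add(8242, Function('d')(Function('M')(-6, -5))), -1) = Pow(Add(8242, Add(-25, 6)), -1) = Pow(Add(8242, -19), -1) = Pow(8223, -1) = Rational(1, 8223)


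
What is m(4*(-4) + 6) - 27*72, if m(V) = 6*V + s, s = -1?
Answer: -2005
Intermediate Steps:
m(V) = -1 + 6*V (m(V) = 6*V - 1 = -1 + 6*V)
m(4*(-4) + 6) - 27*72 = (-1 + 6*(4*(-4) + 6)) - 27*72 = (-1 + 6*(-16 + 6)) - 1944 = (-1 + 6*(-10)) - 1944 = (-1 - 60) - 1944 = -61 - 1944 = -2005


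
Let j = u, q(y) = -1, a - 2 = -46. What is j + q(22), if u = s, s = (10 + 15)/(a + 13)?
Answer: -56/31 ≈ -1.8065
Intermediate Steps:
a = -44 (a = 2 - 46 = -44)
s = -25/31 (s = (10 + 15)/(-44 + 13) = 25/(-31) = 25*(-1/31) = -25/31 ≈ -0.80645)
u = -25/31 ≈ -0.80645
j = -25/31 ≈ -0.80645
j + q(22) = -25/31 - 1 = -56/31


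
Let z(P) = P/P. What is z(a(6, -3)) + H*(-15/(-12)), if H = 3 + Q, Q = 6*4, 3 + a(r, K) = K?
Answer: 139/4 ≈ 34.750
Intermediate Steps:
a(r, K) = -3 + K
Q = 24
z(P) = 1
H = 27 (H = 3 + 24 = 27)
z(a(6, -3)) + H*(-15/(-12)) = 1 + 27*(-15/(-12)) = 1 + 27*(-15*(-1/12)) = 1 + 27*(5/4) = 1 + 135/4 = 139/4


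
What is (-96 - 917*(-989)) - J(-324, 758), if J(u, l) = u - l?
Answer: 907899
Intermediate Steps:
(-96 - 917*(-989)) - J(-324, 758) = (-96 - 917*(-989)) - (-324 - 1*758) = (-96 + 906913) - (-324 - 758) = 906817 - 1*(-1082) = 906817 + 1082 = 907899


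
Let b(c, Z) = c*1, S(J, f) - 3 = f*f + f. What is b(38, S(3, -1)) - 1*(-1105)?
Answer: 1143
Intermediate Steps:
S(J, f) = 3 + f + f² (S(J, f) = 3 + (f*f + f) = 3 + (f² + f) = 3 + (f + f²) = 3 + f + f²)
b(c, Z) = c
b(38, S(3, -1)) - 1*(-1105) = 38 - 1*(-1105) = 38 + 1105 = 1143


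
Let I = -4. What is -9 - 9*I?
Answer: 27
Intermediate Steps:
-9 - 9*I = -9 - 9*(-4) = -9 + 36 = 27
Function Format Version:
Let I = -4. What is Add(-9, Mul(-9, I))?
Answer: 27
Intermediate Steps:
Add(-9, Mul(-9, I)) = Add(-9, Mul(-9, -4)) = Add(-9, 36) = 27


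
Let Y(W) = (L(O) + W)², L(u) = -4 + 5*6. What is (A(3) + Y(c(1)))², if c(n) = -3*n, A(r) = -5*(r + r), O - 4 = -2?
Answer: 249001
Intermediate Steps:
O = 2 (O = 4 - 2 = 2)
L(u) = 26 (L(u) = -4 + 30 = 26)
A(r) = -10*r
Y(W) = (26 + W)²
(A(3) + Y(c(1)))² = (-10*3 + (26 - 3*1)²)² = (-30 + (26 - 3)²)² = (-30 + 23²)² = (-30 + 529)² = 499² = 249001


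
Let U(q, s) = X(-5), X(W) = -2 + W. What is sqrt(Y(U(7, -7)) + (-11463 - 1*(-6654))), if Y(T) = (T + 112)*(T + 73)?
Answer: sqrt(2121) ≈ 46.054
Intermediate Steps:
U(q, s) = -7 (U(q, s) = -2 - 5 = -7)
Y(T) = (73 + T)*(112 + T) (Y(T) = (112 + T)*(73 + T) = (73 + T)*(112 + T))
sqrt(Y(U(7, -7)) + (-11463 - 1*(-6654))) = sqrt((8176 + (-7)**2 + 185*(-7)) + (-11463 - 1*(-6654))) = sqrt((8176 + 49 - 1295) + (-11463 + 6654)) = sqrt(6930 - 4809) = sqrt(2121)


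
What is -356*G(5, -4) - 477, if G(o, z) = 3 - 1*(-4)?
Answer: -2969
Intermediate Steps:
G(o, z) = 7 (G(o, z) = 3 + 4 = 7)
-356*G(5, -4) - 477 = -356*7 - 477 = -2492 - 477 = -2969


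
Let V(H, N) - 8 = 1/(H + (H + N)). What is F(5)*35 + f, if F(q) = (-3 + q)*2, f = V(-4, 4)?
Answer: 591/4 ≈ 147.75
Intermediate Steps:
V(H, N) = 8 + 1/(N + 2*H) (V(H, N) = 8 + 1/(H + (H + N)) = 8 + 1/(N + 2*H))
f = 31/4 (f = (1 + 8*4 + 16*(-4))/(4 + 2*(-4)) = (1 + 32 - 64)/(4 - 8) = -31/(-4) = -¼*(-31) = 31/4 ≈ 7.7500)
F(q) = -6 + 2*q
F(5)*35 + f = (-6 + 2*5)*35 + 31/4 = (-6 + 10)*35 + 31/4 = 4*35 + 31/4 = 140 + 31/4 = 591/4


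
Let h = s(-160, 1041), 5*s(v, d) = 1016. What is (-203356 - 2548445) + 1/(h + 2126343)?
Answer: -29259159798526/10632731 ≈ -2.7518e+6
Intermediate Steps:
s(v, d) = 1016/5 (s(v, d) = (1/5)*1016 = 1016/5)
h = 1016/5 ≈ 203.20
(-203356 - 2548445) + 1/(h + 2126343) = (-203356 - 2548445) + 1/(1016/5 + 2126343) = -2751801 + 1/(10632731/5) = -2751801 + 5/10632731 = -29259159798526/10632731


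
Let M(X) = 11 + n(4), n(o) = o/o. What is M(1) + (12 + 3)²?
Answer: 237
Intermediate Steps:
n(o) = 1
M(X) = 12 (M(X) = 11 + 1 = 12)
M(1) + (12 + 3)² = 12 + (12 + 3)² = 12 + 15² = 12 + 225 = 237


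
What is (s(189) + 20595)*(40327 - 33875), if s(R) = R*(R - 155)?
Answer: 174339492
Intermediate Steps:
s(R) = R*(-155 + R)
(s(189) + 20595)*(40327 - 33875) = (189*(-155 + 189) + 20595)*(40327 - 33875) = (189*34 + 20595)*6452 = (6426 + 20595)*6452 = 27021*6452 = 174339492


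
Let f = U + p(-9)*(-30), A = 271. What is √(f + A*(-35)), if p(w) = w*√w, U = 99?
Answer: √(-9386 + 810*I) ≈ 4.1765 + 96.971*I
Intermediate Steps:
p(w) = w^(3/2)
f = 99 + 810*I (f = 99 + (-9)^(3/2)*(-30) = 99 - 27*I*(-30) = 99 + 810*I ≈ 99.0 + 810.0*I)
√(f + A*(-35)) = √((99 + 810*I) + 271*(-35)) = √((99 + 810*I) - 9485) = √(-9386 + 810*I)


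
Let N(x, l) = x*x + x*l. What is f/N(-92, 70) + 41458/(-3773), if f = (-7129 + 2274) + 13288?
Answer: -430523/63112 ≈ -6.8216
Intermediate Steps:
N(x, l) = x**2 + l*x
f = 8433 (f = -4855 + 13288 = 8433)
f/N(-92, 70) + 41458/(-3773) = 8433/((-92*(70 - 92))) + 41458/(-3773) = 8433/((-92*(-22))) + 41458*(-1/3773) = 8433/2024 - 41458/3773 = -430523/63112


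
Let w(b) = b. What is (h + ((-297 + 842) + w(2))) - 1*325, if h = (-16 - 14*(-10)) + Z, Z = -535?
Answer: -189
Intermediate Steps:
h = -411 (h = (-16 - 14*(-10)) - 535 = (-16 + 140) - 535 = 124 - 535 = -411)
(h + ((-297 + 842) + w(2))) - 1*325 = (-411 + ((-297 + 842) + 2)) - 1*325 = (-411 + (545 + 2)) - 325 = (-411 + 547) - 325 = 136 - 325 = -189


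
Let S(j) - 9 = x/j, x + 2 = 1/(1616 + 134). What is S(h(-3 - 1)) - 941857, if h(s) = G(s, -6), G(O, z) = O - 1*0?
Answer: -6592932501/7000 ≈ -9.4185e+5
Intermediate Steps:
G(O, z) = O (G(O, z) = O + 0 = O)
x = -3499/1750 (x = -2 + 1/(1616 + 134) = -2 + 1/1750 = -3499/1750 ≈ -1.9994)
h(s) = s
S(j) = 9 - 3499/(1750*j)
S(h(-3 - 1)) - 941857 = (9 - 3499/(1750*(-3 - 1))) - 941857 = (9 - 3499/1750/(-4)) - 941857 = (9 - 3499/1750*(-¼)) - 941857 = (9 + 3499/7000) - 941857 = 66499/7000 - 941857 = -6592932501/7000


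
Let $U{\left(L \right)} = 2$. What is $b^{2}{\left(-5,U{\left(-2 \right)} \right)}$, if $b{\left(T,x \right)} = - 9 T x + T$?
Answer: $7225$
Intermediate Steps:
$b{\left(T,x \right)} = T - 9 T x$ ($b{\left(T,x \right)} = - 9 T x + T = T - 9 T x$)
$b^{2}{\left(-5,U{\left(-2 \right)} \right)} = \left(- 5 \left(1 - 18\right)\right)^{2} = \left(\left(-5\right) \left(-17\right)\right)^{2} = 85^{2} = 7225$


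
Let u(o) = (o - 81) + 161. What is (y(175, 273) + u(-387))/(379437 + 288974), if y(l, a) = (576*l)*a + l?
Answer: 27518268/668411 ≈ 41.170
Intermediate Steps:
y(l, a) = l + 576*a*l (y(l, a) = 576*a*l + l = l + 576*a*l)
u(o) = 80 + o (u(o) = (-81 + o) + 161 = 80 + o)
(y(175, 273) + u(-387))/(379437 + 288974) = (175*(1 + 576*273) + (80 - 387))/(379437 + 288974) = (175*(1 + 157248) - 307)/668411 = (175*157249 - 307)*(1/668411) = (27518575 - 307)*(1/668411) = 27518268*(1/668411) = 27518268/668411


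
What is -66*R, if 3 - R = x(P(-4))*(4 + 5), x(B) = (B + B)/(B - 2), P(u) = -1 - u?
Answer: 3366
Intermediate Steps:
x(B) = 2*B/(-2 + B) (x(B) = (2*B)/(-2 + B) = 2*B/(-2 + B))
R = -51 (R = 3 - 2*(-1 - 1*(-4))/(-2 + (-1 - 1*(-4)))*(4 + 5) = 3 - 2*(-1 + 4)/(-2 + (-1 + 4))*9 = 3 - 2*3/(-2 + 3)*9 = 3 - 2*3/1*9 = 3 - 2*3*1*9 = 3 - 6*9 = 3 - 1*54 = 3 - 54 = -51)
-66*R = -66*(-51) = 3366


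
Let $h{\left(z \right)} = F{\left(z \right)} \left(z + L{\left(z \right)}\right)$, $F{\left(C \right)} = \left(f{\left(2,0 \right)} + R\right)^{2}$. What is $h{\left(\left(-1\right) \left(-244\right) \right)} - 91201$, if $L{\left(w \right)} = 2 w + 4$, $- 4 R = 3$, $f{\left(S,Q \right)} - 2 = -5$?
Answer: $-80851$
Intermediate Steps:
$f{\left(S,Q \right)} = -3$ ($f{\left(S,Q \right)} = 2 - 5 = -3$)
$R = - \frac{3}{4}$ ($R = \left(- \frac{1}{4}\right) 3 = - \frac{3}{4} \approx -0.75$)
$L{\left(w \right)} = 4 + 2 w$
$F{\left(C \right)} = \frac{225}{16}$ ($F{\left(C \right)} = \left(-3 - \frac{3}{4}\right)^{2} = \left(- \frac{15}{4}\right)^{2} = \frac{225}{16}$)
$h{\left(z \right)} = \frac{225}{4} + \frac{675 z}{16}$ ($h{\left(z \right)} = \frac{225 \left(z + \left(4 + 2 z\right)\right)}{16} = \frac{225 \left(4 + 3 z\right)}{16} = \frac{225}{4} + \frac{675 z}{16}$)
$h{\left(\left(-1\right) \left(-244\right) \right)} - 91201 = \left(\frac{225}{4} + \frac{675 \left(\left(-1\right) \left(-244\right)\right)}{16}\right) - 91201 = \left(\frac{225}{4} + \frac{675}{16} \cdot 244\right) - 91201 = \left(\frac{225}{4} + \frac{41175}{4}\right) - 91201 = 10350 - 91201 = -80851$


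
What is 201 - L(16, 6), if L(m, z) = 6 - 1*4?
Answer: 199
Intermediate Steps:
L(m, z) = 2 (L(m, z) = 6 - 4 = 2)
201 - L(16, 6) = 201 - 1*2 = 201 - 2 = 199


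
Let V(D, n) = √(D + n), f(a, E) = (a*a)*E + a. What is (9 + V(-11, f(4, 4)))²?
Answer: (9 + √57)² ≈ 273.90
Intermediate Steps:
f(a, E) = a + E*a² (f(a, E) = a²*E + a = E*a² + a = a + E*a²)
(9 + V(-11, f(4, 4)))² = (9 + √(-11 + 4*(1 + 4*4)))² = (9 + √(-11 + 4*(1 + 16)))² = (9 + √(-11 + 4*17))² = (9 + √(-11 + 68))² = (9 + √57)²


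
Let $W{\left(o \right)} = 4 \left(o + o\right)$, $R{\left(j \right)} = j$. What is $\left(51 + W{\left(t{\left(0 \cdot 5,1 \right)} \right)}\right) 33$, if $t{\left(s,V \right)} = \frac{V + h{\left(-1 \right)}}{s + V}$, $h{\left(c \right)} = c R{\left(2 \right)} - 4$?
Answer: $363$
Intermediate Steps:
$h{\left(c \right)} = -4 + 2 c$ ($h{\left(c \right)} = c 2 - 4 = 2 c - 4 = -4 + 2 c$)
$t{\left(s,V \right)} = \frac{-6 + V}{V + s}$ ($t{\left(s,V \right)} = \frac{V + \left(-4 + 2 \left(-1\right)\right)}{s + V} = \frac{V - 6}{V + s} = \frac{-6 + V}{V + s}$)
$W{\left(o \right)} = 8 o$ ($W{\left(o \right)} = 4 \cdot 2 o = 8 o$)
$\left(51 + W{\left(t{\left(0 \cdot 5,1 \right)} \right)}\right) 33 = \left(51 + 8 \frac{-6 + 1}{1 + 0 \cdot 5}\right) 33 = \left(51 + 8 \frac{1}{1 + 0} \left(-5\right)\right) 33 = \left(51 + 8 \cdot 1^{-1} \left(-5\right)\right) 33 = \left(51 + 8 \cdot 1 \left(-5\right)\right) 33 = \left(51 + 8 \left(-5\right)\right) 33 = \left(51 - 40\right) 33 = 11 \cdot 33 = 363$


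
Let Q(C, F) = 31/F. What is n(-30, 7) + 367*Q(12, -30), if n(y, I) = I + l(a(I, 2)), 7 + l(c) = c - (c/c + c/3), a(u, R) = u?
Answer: -11267/30 ≈ -375.57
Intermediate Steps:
l(c) = -8 + 2*c/3 (l(c) = -7 + (c - (c/c + c/3)) = -7 + (c - (1 + c*(⅓))) = -7 + (c - (1 + c/3)) = -7 + (c + (-1 - c/3)) = -7 + (-1 + 2*c/3) = -8 + 2*c/3)
n(y, I) = -8 + 5*I/3 (n(y, I) = I + (-8 + 2*I/3) = -8 + 5*I/3)
n(-30, 7) + 367*Q(12, -30) = (-8 + (5/3)*7) + 367*(31/(-30)) = (-8 + 35/3) + 367*(31*(-1/30)) = 11/3 + 367*(-31/30) = 11/3 - 11377/30 = -11267/30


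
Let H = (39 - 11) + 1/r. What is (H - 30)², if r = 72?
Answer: 20449/5184 ≈ 3.9446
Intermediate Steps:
H = 2017/72 (H = (39 - 11) + 1/72 = 28 + 1/72 = 2017/72 ≈ 28.014)
(H - 30)² = (2017/72 - 30)² = (-143/72)² = 20449/5184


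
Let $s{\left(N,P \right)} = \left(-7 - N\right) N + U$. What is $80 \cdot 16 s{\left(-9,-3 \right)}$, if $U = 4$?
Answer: $-17920$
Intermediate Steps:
$s{\left(N,P \right)} = 4 + N \left(-7 - N\right)$ ($s{\left(N,P \right)} = \left(-7 - N\right) N + 4 = N \left(-7 - N\right) + 4 = 4 + N \left(-7 - N\right)$)
$80 \cdot 16 s{\left(-9,-3 \right)} = 80 \cdot 16 \left(4 - \left(-9\right)^{2} - -63\right) = 1280 \left(4 - 81 + 63\right) = 1280 \left(-14\right) = -17920$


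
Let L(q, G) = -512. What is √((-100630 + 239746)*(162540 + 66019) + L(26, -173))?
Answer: 2*√7949053333 ≈ 1.7832e+5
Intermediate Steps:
√((-100630 + 239746)*(162540 + 66019) + L(26, -173)) = √((-100630 + 239746)*(162540 + 66019) - 512) = √(139116*228559 - 512) = √(31796213844 - 512) = √31796213332 = 2*√7949053333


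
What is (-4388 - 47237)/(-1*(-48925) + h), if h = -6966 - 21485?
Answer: -51625/20474 ≈ -2.5215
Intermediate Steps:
h = -28451
(-4388 - 47237)/(-1*(-48925) + h) = (-4388 - 47237)/(-1*(-48925) - 28451) = -51625/(48925 - 28451) = -51625/20474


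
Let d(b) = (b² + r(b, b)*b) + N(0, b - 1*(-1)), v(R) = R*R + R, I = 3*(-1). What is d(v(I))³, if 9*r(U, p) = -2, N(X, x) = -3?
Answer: 857375/27 ≈ 31755.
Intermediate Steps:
r(U, p) = -2/9 (r(U, p) = (⅑)*(-2) = -2/9)
I = -3
v(R) = R + R² (v(R) = R² + R = R + R²)
d(b) = -3 + b² - 2*b/9 (d(b) = (b² - 2*b/9) - 3 = -3 + b² - 2*b/9)
d(v(I))³ = (-3 + (-3*(1 - 3))² - (-2)*(1 - 3)/3)³ = (-3 + (-3*(-2))² - (-2)*(-2)/3)³ = (-3 + 6² - 2/9*6)³ = (-3 + 36 - 4/3)³ = (95/3)³ = 857375/27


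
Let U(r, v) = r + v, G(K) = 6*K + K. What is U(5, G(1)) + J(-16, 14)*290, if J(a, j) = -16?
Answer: -4628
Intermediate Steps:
G(K) = 7*K
U(5, G(1)) + J(-16, 14)*290 = (5 + 7*1) - 16*290 = (5 + 7) - 4640 = 12 - 4640 = -4628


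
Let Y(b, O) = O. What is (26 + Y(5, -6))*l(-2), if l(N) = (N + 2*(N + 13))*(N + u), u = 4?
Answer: 800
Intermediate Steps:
l(N) = (4 + N)*(26 + 3*N) (l(N) = (N + 2*(N + 13))*(N + 4) = (N + 2*(13 + N))*(4 + N) = (N + (26 + 2*N))*(4 + N) = (26 + 3*N)*(4 + N) = (4 + N)*(26 + 3*N))
(26 + Y(5, -6))*l(-2) = (26 - 6)*(104 + 3*(-2)² + 38*(-2)) = 20*(104 + 3*4 - 76) = 20*(104 + 12 - 76) = 20*40 = 800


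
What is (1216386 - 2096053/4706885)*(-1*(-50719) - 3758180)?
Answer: -21226648721582636777/4706885 ≈ -4.5097e+12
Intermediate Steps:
(1216386 - 2096053/4706885)*(-1*(-50719) - 3758180) = (1216386 - 2096053*1/4706885)*(50719 - 3758180) = (1216386 - 2096053/4706885)*(-3707461) = (5725386921557/4706885)*(-3707461) = -21226648721582636777/4706885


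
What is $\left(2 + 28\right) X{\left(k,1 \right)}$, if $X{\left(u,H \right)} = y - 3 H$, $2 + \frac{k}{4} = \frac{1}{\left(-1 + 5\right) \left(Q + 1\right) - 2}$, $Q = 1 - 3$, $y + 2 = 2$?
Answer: $-90$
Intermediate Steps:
$y = 0$ ($y = -2 + 2 = 0$)
$Q = -2$ ($Q = 1 - 3 = -2$)
$k = - \frac{26}{3}$ ($k = -8 + \frac{4}{\left(-1 + 5\right) \left(-2 + 1\right) - 2} = -8 + \frac{4}{4 \left(-1\right) - 2} = -8 + \frac{4}{-4 - 2} = -8 + \frac{4}{-6} = -8 + 4 \left(- \frac{1}{6}\right) = -8 - \frac{2}{3} = - \frac{26}{3} \approx -8.6667$)
$X{\left(u,H \right)} = - 3 H$ ($X{\left(u,H \right)} = 0 - 3 H = - 3 H$)
$\left(2 + 28\right) X{\left(k,1 \right)} = \left(2 + 28\right) \left(\left(-3\right) 1\right) = 30 \left(-3\right) = -90$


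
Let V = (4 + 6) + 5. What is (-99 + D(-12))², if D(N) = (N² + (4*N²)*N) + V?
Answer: 46949904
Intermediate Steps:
V = 15 (V = 10 + 5 = 15)
D(N) = 15 + N² + 4*N³ (D(N) = (N² + (4*N²)*N) + 15 = (N² + 4*N³) + 15 = 15 + N² + 4*N³)
(-99 + D(-12))² = (-99 + (15 + (-12)² + 4*(-12)³))² = (-99 + (15 + 144 + 4*(-1728)))² = (-99 + (15 + 144 - 6912))² = (-99 - 6753)² = (-6852)² = 46949904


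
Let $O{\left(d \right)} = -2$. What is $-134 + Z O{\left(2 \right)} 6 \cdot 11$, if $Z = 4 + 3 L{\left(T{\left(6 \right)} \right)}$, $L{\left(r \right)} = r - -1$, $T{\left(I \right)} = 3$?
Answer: $-2246$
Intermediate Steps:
$L{\left(r \right)} = 1 + r$ ($L{\left(r \right)} = r + 1 = 1 + r$)
$Z = 16$ ($Z = 4 + 3 \left(1 + 3\right) = 4 + 3 \cdot 4 = 4 + 12 = 16$)
$-134 + Z O{\left(2 \right)} 6 \cdot 11 = -134 + 16 \left(-2\right) 6 \cdot 11 = -134 + \left(-32\right) 6 \cdot 11 = -134 - 2112 = -2246$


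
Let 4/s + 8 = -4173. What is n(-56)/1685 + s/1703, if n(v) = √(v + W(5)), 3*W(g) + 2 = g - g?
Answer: -4/7120243 + I*√510/5055 ≈ -5.6178e-7 + 0.0044675*I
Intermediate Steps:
W(g) = -⅔ (W(g) = -⅔ + (g - g)/3 = -⅔ + (⅓)*0 = -⅔ + 0 = -⅔)
n(v) = √(-⅔ + v) (n(v) = √(v - ⅔) = √(-⅔ + v))
s = -4/4181 (s = 4/(-8 - 4173) = 4/(-4181) = 4*(-1/4181) = -4/4181 ≈ -0.00095671)
n(-56)/1685 + s/1703 = (√(-6 + 9*(-56))/3)/1685 - 4/4181/1703 = (√(-6 - 504)/3)*(1/1685) - 4/4181*1/1703 = (√(-510)/3)*(1/1685) - 4/7120243 = ((I*√510)/3)*(1/1685) - 4/7120243 = (I*√510/3)*(1/1685) - 4/7120243 = I*√510/5055 - 4/7120243 = -4/7120243 + I*√510/5055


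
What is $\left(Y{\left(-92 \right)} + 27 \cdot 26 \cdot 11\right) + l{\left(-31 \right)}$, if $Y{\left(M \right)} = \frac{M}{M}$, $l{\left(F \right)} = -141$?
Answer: $7582$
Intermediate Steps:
$Y{\left(M \right)} = 1$
$\left(Y{\left(-92 \right)} + 27 \cdot 26 \cdot 11\right) + l{\left(-31 \right)} = \left(1 + 27 \cdot 26 \cdot 11\right) - 141 = \left(1 + 702 \cdot 11\right) - 141 = \left(1 + 7722\right) - 141 = 7723 - 141 = 7582$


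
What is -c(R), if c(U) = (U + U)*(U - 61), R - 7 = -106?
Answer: -31680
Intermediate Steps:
R = -99 (R = 7 - 106 = -99)
c(U) = 2*U*(-61 + U) (c(U) = (2*U)*(-61 + U) = 2*U*(-61 + U))
-c(R) = -2*(-99)*(-61 - 99) = -2*(-99)*(-160) = -1*31680 = -31680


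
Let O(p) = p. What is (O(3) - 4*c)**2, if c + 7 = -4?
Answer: 2209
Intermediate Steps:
c = -11 (c = -7 - 4 = -11)
(O(3) - 4*c)**2 = (3 - 4*(-11))**2 = (3 + 44)**2 = 47**2 = 2209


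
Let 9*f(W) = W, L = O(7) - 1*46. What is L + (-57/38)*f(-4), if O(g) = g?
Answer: -115/3 ≈ -38.333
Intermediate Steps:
L = -39 (L = 7 - 1*46 = 7 - 46 = -39)
f(W) = W/9
L + (-57/38)*f(-4) = -39 + (-57/38)*((⅑)*(-4)) = -39 - 57*1/38*(-4/9) = -39 - 3/2*(-4/9) = -39 + ⅔ = -115/3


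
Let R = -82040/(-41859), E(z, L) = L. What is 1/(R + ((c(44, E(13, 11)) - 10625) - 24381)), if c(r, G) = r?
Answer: -41859/1463392318 ≈ -2.8604e-5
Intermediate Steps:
R = 82040/41859 (R = -82040*(-1/41859) = 82040/41859 ≈ 1.9599)
1/(R + ((c(44, E(13, 11)) - 10625) - 24381)) = 1/(82040/41859 + ((44 - 10625) - 24381)) = 1/(82040/41859 + (-10581 - 24381)) = 1/(82040/41859 - 34962) = 1/(-1463392318/41859) = -41859/1463392318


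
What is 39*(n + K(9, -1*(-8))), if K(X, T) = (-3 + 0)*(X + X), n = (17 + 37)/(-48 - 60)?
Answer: -4251/2 ≈ -2125.5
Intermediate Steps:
n = -½ (n = 54/(-108) = 54*(-1/108) = -½ ≈ -0.50000)
K(X, T) = -6*X
39*(n + K(9, -1*(-8))) = 39*(-½ - 6*9) = 39*(-½ - 54) = 39*(-109/2) = -4251/2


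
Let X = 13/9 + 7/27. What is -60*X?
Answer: -920/9 ≈ -102.22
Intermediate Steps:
X = 46/27 (X = 13*(⅑) + 7*(1/27) = 13/9 + 7/27 = 46/27 ≈ 1.7037)
-60*X = -60*46/27 = -920/9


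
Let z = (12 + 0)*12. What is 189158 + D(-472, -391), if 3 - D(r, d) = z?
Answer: 189017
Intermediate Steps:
z = 144 (z = 12*12 = 144)
D(r, d) = -141 (D(r, d) = 3 - 1*144 = 3 - 144 = -141)
189158 + D(-472, -391) = 189158 - 141 = 189017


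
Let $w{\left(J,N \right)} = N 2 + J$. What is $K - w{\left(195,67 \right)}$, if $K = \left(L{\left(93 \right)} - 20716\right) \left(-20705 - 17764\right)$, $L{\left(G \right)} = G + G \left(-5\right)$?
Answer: $811233943$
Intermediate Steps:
$L{\left(G \right)} = - 4 G$ ($L{\left(G \right)} = G - 5 G = - 4 G$)
$w{\left(J,N \right)} = J + 2 N$ ($w{\left(J,N \right)} = 2 N + J = J + 2 N$)
$K = 811234272$ ($K = \left(\left(-4\right) 93 - 20716\right) \left(-20705 - 17764\right) = \left(-372 - 20716\right) \left(-38469\right) = \left(-21088\right) \left(-38469\right) = 811234272$)
$K - w{\left(195,67 \right)} = 811234272 - \left(195 + 2 \cdot 67\right) = 811234272 - \left(195 + 134\right) = 811234272 - 329 = 811233943$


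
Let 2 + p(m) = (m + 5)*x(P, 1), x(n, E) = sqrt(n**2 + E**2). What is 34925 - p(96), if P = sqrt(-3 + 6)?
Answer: 34725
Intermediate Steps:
P = sqrt(3) ≈ 1.7320
x(n, E) = sqrt(E**2 + n**2)
p(m) = 8 + 2*m (p(m) = -2 + (m + 5)*sqrt(1**2 + (sqrt(3))**2) = -2 + (5 + m)*sqrt(1 + 3) = -2 + (5 + m)*sqrt(4) = -2 + (5 + m)*2 = -2 + (10 + 2*m) = 8 + 2*m)
34925 - p(96) = 34925 - (8 + 2*96) = 34925 - (8 + 192) = 34925 - 1*200 = 34925 - 200 = 34725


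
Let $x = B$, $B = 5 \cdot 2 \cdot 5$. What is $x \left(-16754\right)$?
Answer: $-837700$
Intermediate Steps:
$B = 50$ ($B = 10 \cdot 5 = 50$)
$x = 50$
$x \left(-16754\right) = 50 \left(-16754\right) = -837700$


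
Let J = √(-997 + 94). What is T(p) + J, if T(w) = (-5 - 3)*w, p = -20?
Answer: 160 + I*√903 ≈ 160.0 + 30.05*I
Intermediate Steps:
J = I*√903 (J = √(-903) = I*√903 ≈ 30.05*I)
T(w) = -8*w
T(p) + J = -8*(-20) + I*√903 = 160 + I*√903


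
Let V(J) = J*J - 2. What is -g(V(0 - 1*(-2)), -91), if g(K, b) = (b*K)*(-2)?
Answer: -364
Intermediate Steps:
V(J) = -2 + J**2 (V(J) = J**2 - 2 = -2 + J**2)
g(K, b) = -2*K*b (g(K, b) = (K*b)*(-2) = -2*K*b)
-g(V(0 - 1*(-2)), -91) = -(-2)*(-2 + (0 - 1*(-2))**2)*(-91) = -(-2)*(-2 + (0 + 2)**2)*(-91) = -(-2)*(-2 + 2**2)*(-91) = -(-2)*(-2 + 4)*(-91) = -(-2)*2*(-91) = -1*364 = -364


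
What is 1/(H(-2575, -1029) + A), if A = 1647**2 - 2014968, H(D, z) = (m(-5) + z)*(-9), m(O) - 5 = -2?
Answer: 1/706875 ≈ 1.4147e-6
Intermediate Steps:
m(O) = 3 (m(O) = 5 - 2 = 3)
H(D, z) = -27 - 9*z (H(D, z) = (3 + z)*(-9) = -27 - 9*z)
A = 697641 (A = 2712609 - 2014968 = 697641)
1/(H(-2575, -1029) + A) = 1/((-27 - 9*(-1029)) + 697641) = 1/((-27 + 9261) + 697641) = 1/(9234 + 697641) = 1/706875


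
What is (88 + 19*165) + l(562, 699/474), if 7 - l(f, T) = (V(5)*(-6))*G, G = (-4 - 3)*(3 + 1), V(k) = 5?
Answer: 2390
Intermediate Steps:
G = -28 (G = -7*4 = -28)
l(f, T) = -833 (l(f, T) = 7 - 5*(-6)*(-28) = 7 - (-30)*(-28) = 7 - 1*840 = 7 - 840 = -833)
(88 + 19*165) + l(562, 699/474) = (88 + 19*165) - 833 = (88 + 3135) - 833 = 3223 - 833 = 2390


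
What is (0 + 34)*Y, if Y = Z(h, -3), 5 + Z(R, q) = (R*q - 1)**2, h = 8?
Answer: 21080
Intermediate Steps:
Z(R, q) = -5 + (-1 + R*q)**2 (Z(R, q) = -5 + (R*q - 1)**2 = -5 + (-1 + R*q)**2)
Y = 620 (Y = -5 + (-1 + 8*(-3))**2 = -5 + (-1 - 24)**2 = -5 + (-25)**2 = -5 + 625 = 620)
(0 + 34)*Y = (0 + 34)*620 = 34*620 = 21080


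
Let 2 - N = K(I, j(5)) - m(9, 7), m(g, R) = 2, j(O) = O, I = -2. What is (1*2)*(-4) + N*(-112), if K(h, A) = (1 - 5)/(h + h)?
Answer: -344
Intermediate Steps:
K(h, A) = -2/h (K(h, A) = -4*1/(2*h) = -2/h)
N = 3 (N = 2 - (-2/(-2) - 1*2) = 2 - (-2*(-½) - 2) = 2 - (1 - 2) = 2 - 1*(-1) = 2 + 1 = 3)
(1*2)*(-4) + N*(-112) = (1*2)*(-4) + 3*(-112) = 2*(-4) - 336 = -8 - 336 = -344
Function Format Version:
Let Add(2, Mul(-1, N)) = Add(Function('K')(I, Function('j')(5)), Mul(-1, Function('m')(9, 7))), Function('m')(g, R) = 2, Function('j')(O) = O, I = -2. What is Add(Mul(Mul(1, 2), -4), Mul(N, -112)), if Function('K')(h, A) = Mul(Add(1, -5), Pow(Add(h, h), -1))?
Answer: -344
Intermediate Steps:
Function('K')(h, A) = Mul(-2, Pow(h, -1)) (Function('K')(h, A) = Mul(-4, Pow(Mul(2, h), -1)) = Mul(-4, Mul(Rational(1, 2), Pow(h, -1))) = Mul(-2, Pow(h, -1)))
N = 3 (N = Add(2, Mul(-1, Add(Mul(-2, Pow(-2, -1)), Mul(-1, 2)))) = Add(2, Mul(-1, Add(Mul(-2, Rational(-1, 2)), -2))) = Add(2, Mul(-1, Add(1, -2))) = Add(2, Mul(-1, -1)) = Add(2, 1) = 3)
Add(Mul(Mul(1, 2), -4), Mul(N, -112)) = Add(Mul(Mul(1, 2), -4), Mul(3, -112)) = Add(Mul(2, -4), -336) = Add(-8, -336) = -344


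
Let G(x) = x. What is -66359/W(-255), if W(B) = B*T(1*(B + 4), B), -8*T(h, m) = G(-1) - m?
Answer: -265436/32385 ≈ -8.1963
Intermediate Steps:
T(h, m) = 1/8 + m/8 (T(h, m) = -(-1 - m)/8 = 1/8 + m/8)
W(B) = B*(1/8 + B/8)
-66359/W(-255) = -66359*(-8/(255*(1 - 255))) = -66359/((1/8)*(-255)*(-254)) = -66359/32385/4 = -66359*4/32385 = -265436/32385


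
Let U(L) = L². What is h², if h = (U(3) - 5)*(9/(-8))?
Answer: 81/4 ≈ 20.250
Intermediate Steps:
h = -9/2 (h = (3² - 5)*(9/(-8)) = (9 - 5)*(9*(-⅛)) = 4*(-9/8) = -9/2 ≈ -4.5000)
h² = (-9/2)² = 81/4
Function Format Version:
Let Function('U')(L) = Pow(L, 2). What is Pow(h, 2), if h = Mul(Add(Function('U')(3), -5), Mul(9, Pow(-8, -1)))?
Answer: Rational(81, 4) ≈ 20.250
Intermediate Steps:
h = Rational(-9, 2) (h = Mul(Add(Pow(3, 2), -5), Mul(9, Pow(-8, -1))) = Mul(Add(9, -5), Mul(9, Rational(-1, 8))) = Mul(4, Rational(-9, 8)) = Rational(-9, 2) ≈ -4.5000)
Pow(h, 2) = Pow(Rational(-9, 2), 2) = Rational(81, 4)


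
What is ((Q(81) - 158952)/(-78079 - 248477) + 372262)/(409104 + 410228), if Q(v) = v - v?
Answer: 2532594763/5574120429 ≈ 0.45435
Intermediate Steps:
Q(v) = 0
((Q(81) - 158952)/(-78079 - 248477) + 372262)/(409104 + 410228) = ((0 - 158952)/(-78079 - 248477) + 372262)/(409104 + 410228) = (-158952/(-326556) + 372262)/819332 = (-158952*(-1/326556) + 372262)*(1/819332) = (13246/27213 + 372262)*(1/819332) = (10130379052/27213)*(1/819332) = 2532594763/5574120429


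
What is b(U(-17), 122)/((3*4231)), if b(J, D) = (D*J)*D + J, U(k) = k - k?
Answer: 0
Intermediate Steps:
U(k) = 0
b(J, D) = J + J*D**2 (b(J, D) = J*D**2 + J = J + J*D**2)
b(U(-17), 122)/((3*4231)) = (0*(1 + 122**2))/((3*4231)) = (0*(1 + 14884))/12693 = (0*14885)*(1/12693) = 0*(1/12693) = 0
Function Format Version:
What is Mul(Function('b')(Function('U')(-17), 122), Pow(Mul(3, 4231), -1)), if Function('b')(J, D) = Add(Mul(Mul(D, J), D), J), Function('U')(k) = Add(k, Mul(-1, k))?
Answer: 0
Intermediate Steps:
Function('U')(k) = 0
Function('b')(J, D) = Add(J, Mul(J, Pow(D, 2))) (Function('b')(J, D) = Add(Mul(J, Pow(D, 2)), J) = Add(J, Mul(J, Pow(D, 2))))
Mul(Function('b')(Function('U')(-17), 122), Pow(Mul(3, 4231), -1)) = Mul(Mul(0, Add(1, Pow(122, 2))), Pow(Mul(3, 4231), -1)) = Mul(Mul(0, Add(1, 14884)), Pow(12693, -1)) = Mul(Mul(0, 14885), Rational(1, 12693)) = Mul(0, Rational(1, 12693)) = 0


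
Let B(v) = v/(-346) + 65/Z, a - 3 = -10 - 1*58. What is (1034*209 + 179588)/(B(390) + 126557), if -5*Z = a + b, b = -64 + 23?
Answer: 42434132/13572151 ≈ 3.1266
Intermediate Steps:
a = -65 (a = 3 + (-10 - 1*58) = 3 + (-10 - 58) = 3 - 68 = -65)
b = -41
Z = 106/5 (Z = -(-65 - 41)/5 = -1/5*(-106) = 106/5 ≈ 21.200)
B(v) = 325/106 - v/346 (B(v) = v/(-346) + 65/(106/5) = v*(-1/346) + 65*(5/106) = -v/346 + 325/106 = 325/106 - v/346)
(1034*209 + 179588)/(B(390) + 126557) = (1034*209 + 179588)/((325/106 - 1/346*390) + 126557) = (216106 + 179588)/((325/106 - 195/173) + 126557) = 395694/(35555/18338 + 126557) = 395694/(2320837821/18338) = 395694*(18338/2320837821) = 42434132/13572151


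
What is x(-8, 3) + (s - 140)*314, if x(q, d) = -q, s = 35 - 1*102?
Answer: -64990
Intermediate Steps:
s = -67 (s = 35 - 102 = -67)
x(-8, 3) + (s - 140)*314 = -1*(-8) + (-67 - 140)*314 = 8 - 207*314 = 8 - 64998 = -64990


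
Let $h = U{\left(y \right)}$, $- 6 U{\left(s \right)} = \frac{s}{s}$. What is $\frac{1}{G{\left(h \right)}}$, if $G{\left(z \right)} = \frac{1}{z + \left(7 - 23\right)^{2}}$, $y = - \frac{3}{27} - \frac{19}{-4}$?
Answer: $\frac{1535}{6} \approx 255.83$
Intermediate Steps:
$y = \frac{167}{36}$ ($y = \left(-3\right) \frac{1}{27} - - \frac{19}{4} = - \frac{1}{9} + \frac{19}{4} = \frac{167}{36} \approx 4.6389$)
$U{\left(s \right)} = - \frac{1}{6}$ ($U{\left(s \right)} = - \frac{s \frac{1}{s}}{6} = \left(- \frac{1}{6}\right) 1 = - \frac{1}{6}$)
$h = - \frac{1}{6} \approx -0.16667$
$G{\left(z \right)} = \frac{1}{256 + z}$ ($G{\left(z \right)} = \frac{1}{z + \left(7 - 23\right)^{2}} = \frac{1}{z + \left(-16\right)^{2}} = \frac{1}{z + 256} = \frac{1}{256 + z}$)
$\frac{1}{G{\left(h \right)}} = \frac{1}{\frac{1}{256 - \frac{1}{6}}} = \frac{1}{\frac{1}{\frac{1535}{6}}} = \frac{1}{\frac{6}{1535}} = \frac{1535}{6}$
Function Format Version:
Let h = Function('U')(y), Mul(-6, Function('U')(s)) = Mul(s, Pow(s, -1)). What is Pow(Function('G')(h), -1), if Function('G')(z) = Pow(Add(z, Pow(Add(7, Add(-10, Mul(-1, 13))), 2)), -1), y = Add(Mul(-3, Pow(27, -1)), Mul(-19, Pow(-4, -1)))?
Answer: Rational(1535, 6) ≈ 255.83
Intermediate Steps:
y = Rational(167, 36) (y = Add(Mul(-3, Rational(1, 27)), Mul(-19, Rational(-1, 4))) = Add(Rational(-1, 9), Rational(19, 4)) = Rational(167, 36) ≈ 4.6389)
Function('U')(s) = Rational(-1, 6) (Function('U')(s) = Mul(Rational(-1, 6), Mul(s, Pow(s, -1))) = Mul(Rational(-1, 6), 1) = Rational(-1, 6))
h = Rational(-1, 6) ≈ -0.16667
Function('G')(z) = Pow(Add(256, z), -1) (Function('G')(z) = Pow(Add(z, Pow(Add(7, Add(-10, -13)), 2)), -1) = Pow(Add(z, Pow(Add(7, -23), 2)), -1) = Pow(Add(z, Pow(-16, 2)), -1) = Pow(Add(z, 256), -1) = Pow(Add(256, z), -1))
Pow(Function('G')(h), -1) = Pow(Pow(Add(256, Rational(-1, 6)), -1), -1) = Pow(Pow(Rational(1535, 6), -1), -1) = Pow(Rational(6, 1535), -1) = Rational(1535, 6)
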